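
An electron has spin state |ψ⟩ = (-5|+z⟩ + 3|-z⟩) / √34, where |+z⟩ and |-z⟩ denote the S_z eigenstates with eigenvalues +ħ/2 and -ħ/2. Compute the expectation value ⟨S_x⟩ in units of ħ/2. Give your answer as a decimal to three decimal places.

⟨σ_x⟩ = 2 Re(a* b)/(|a|²+|b|²) with a = -5, b = 3.
a* b = -15, so ⟨σ_x⟩ = -30/34.
⟨S_x⟩ = (ħ/2)·⟨σ_x⟩.

-0.882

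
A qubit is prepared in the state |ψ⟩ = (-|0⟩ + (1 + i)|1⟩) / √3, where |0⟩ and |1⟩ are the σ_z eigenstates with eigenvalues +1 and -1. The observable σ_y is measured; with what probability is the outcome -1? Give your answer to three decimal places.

|-y⟩ = (|0⟩ - i|1⟩)/√2, so ⟨-y|ψ⟩ = (-2 + i) / (√2·√3).
P = |-2 + i|² / 6 = 5/6.

0.833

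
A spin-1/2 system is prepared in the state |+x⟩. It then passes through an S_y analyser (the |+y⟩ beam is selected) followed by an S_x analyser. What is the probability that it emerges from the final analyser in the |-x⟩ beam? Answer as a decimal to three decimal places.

First analyser (S_y): from |+x⟩, P(|+y⟩) = 1/2.
After stage 1 the state is |+y⟩; P(|-x⟩) = |⟨-x|+y⟩|² = 1/2.
Joint probability = 1/2 × 1/2 = 0.250.

0.250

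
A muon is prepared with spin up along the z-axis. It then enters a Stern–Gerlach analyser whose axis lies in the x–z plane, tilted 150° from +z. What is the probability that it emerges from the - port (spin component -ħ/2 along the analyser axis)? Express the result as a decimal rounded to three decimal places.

For spin-½, the probability of finding spin-up along an axis at angle θ to the initial spin direction is cos²(θ/2); spin-down is sin²(θ/2).
θ = 150°, so P = sin²(75°) ≈ 0.933.

0.933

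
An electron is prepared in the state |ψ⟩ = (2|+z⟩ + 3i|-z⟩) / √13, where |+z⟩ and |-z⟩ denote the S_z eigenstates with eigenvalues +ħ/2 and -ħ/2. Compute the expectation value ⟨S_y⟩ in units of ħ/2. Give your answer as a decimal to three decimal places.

⟨σ_y⟩ = 2 Im(a* b)/(|a|²+|b|²) with a = 2, b = 3i.
a* b = 6i, so ⟨σ_y⟩ = 12/13.
⟨S_y⟩ = (ħ/2)·⟨σ_y⟩.

0.923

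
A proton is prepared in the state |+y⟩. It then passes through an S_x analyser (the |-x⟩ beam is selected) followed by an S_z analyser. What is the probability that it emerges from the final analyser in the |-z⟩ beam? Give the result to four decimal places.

0.2500

First analyser (S_x): from |+y⟩, P(|-x⟩) = 1/2.
After stage 1 the state is |-x⟩; P(|-z⟩) = |⟨-z|-x⟩|² = 1/2.
Joint probability = 1/2 × 1/2 = 0.2500.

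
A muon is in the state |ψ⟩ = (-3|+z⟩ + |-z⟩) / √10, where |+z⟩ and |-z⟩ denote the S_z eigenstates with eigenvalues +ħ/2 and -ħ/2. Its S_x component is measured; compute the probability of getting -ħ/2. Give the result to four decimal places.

|-x⟩ = (|+z⟩ - |-z⟩)/√2, so ⟨-x|ψ⟩ = (-4) / (√2·√10).
P = |-4|² / 20 = 16/20.

0.8000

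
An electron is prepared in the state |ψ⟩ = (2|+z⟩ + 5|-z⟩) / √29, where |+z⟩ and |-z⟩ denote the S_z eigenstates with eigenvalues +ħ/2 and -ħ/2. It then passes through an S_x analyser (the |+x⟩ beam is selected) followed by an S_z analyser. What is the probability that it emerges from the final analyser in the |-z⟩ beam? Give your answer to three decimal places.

0.422

First analyser (S_x): P(|+x⟩) = |⟨+x|ψ⟩|² = 49/58.
After stage 1 the state is |+x⟩; P(|-z⟩) = |⟨-z|+x⟩|² = 1/2.
Joint probability = 49/58 × 1/2 = 0.422.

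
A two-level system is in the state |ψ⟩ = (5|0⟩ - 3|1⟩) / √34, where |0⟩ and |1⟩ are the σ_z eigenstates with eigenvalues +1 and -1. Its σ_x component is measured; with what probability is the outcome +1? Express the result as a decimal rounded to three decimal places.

0.059

|+x⟩ = (|0⟩ + |1⟩)/√2, so ⟨+x|ψ⟩ = (2) / (√2·√34).
P = |2|² / 68 = 4/68.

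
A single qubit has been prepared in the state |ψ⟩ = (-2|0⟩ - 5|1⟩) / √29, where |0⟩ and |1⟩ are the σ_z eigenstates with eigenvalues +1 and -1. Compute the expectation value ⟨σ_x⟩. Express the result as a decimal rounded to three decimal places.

0.690

⟨σ_x⟩ = 2 Re(a* b)/(|a|²+|b|²) with a = -2, b = -5.
a* b = 10, so ⟨σ_x⟩ = 20/29.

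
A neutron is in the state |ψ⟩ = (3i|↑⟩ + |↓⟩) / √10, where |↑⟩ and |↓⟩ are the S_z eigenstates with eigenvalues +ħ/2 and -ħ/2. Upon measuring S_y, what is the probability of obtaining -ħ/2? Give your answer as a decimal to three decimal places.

0.800

|-y⟩ = (|↑⟩ - i|↓⟩)/√2, so ⟨-y|ψ⟩ = (4i) / (√2·√10).
P = |4i|² / 20 = 16/20.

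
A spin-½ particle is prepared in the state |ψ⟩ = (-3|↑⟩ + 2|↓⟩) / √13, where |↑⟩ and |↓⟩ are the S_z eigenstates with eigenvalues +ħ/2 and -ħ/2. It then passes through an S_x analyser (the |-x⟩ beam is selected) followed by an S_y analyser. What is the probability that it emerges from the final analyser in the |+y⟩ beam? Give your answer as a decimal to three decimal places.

First analyser (S_x): P(|-x⟩) = |⟨-x|ψ⟩|² = 25/26.
After stage 1 the state is |-x⟩; P(|+y⟩) = |⟨+y|-x⟩|² = 1/2.
Joint probability = 25/26 × 1/2 = 0.481.

0.481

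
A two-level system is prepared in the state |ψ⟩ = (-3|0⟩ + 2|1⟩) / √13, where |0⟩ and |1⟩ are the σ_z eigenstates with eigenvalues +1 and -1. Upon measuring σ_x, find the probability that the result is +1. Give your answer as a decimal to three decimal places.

0.038

|+x⟩ = (|0⟩ + |1⟩)/√2, so ⟨+x|ψ⟩ = (-1) / (√2·√13).
P = |-1|² / 26 = 1/26.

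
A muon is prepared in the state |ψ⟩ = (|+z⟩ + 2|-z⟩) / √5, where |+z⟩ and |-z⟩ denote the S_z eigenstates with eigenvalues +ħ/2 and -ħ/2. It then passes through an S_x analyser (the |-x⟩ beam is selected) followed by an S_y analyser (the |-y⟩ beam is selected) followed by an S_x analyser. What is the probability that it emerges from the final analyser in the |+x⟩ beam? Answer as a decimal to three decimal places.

First analyser (S_x): P(|-x⟩) = |⟨-x|ψ⟩|² = 1/10.
After stage 1 the state is |-x⟩; P(|-y⟩) = |⟨-y|-x⟩|² = 1/2.
After stage 2 the state is |-y⟩; P(|+x⟩) = |⟨+x|-y⟩|² = 1/2.
Joint probability = 1/10 × 1/2 × 1/2 = 0.025.

0.025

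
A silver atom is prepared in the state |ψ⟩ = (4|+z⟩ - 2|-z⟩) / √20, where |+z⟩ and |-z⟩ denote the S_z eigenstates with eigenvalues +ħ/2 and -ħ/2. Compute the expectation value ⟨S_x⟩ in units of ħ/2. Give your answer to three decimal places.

-0.800

⟨σ_x⟩ = 2 Re(a* b)/(|a|²+|b|²) with a = 4, b = -2.
a* b = -8, so ⟨σ_x⟩ = -16/20.
⟨S_x⟩ = (ħ/2)·⟨σ_x⟩.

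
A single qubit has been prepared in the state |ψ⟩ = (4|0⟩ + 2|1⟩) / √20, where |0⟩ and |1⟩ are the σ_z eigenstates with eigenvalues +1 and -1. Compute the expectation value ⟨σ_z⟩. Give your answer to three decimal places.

0.600

⟨σ_z⟩ = |a|² - |b|² divided by |a|²+|b|², with a, b the |0⟩, |1⟩ amplitudes.
= (16 - 4)/20 = 12/20.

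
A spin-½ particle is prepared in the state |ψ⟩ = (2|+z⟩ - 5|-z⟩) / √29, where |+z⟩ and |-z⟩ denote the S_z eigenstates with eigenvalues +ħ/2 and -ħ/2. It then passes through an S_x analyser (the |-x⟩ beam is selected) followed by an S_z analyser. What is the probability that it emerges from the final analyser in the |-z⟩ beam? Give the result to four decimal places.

0.4224

First analyser (S_x): P(|-x⟩) = |⟨-x|ψ⟩|² = 49/58.
After stage 1 the state is |-x⟩; P(|-z⟩) = |⟨-z|-x⟩|² = 1/2.
Joint probability = 49/58 × 1/2 = 0.4224.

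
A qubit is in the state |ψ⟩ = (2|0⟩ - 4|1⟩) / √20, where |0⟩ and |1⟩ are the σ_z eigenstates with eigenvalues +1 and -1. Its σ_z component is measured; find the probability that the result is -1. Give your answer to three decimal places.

The -1 outcome corresponds to |1⟩. Its amplitude in |ψ⟩ is -4/√20.
P = |-4|² / 20 = 16/20.

0.800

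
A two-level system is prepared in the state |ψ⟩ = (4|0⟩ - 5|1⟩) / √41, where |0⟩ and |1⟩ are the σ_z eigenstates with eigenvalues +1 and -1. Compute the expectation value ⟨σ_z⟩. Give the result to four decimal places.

-0.2195

⟨σ_z⟩ = |a|² - |b|² divided by |a|²+|b|², with a, b the |0⟩, |1⟩ amplitudes.
= (16 - 25)/41 = -9/41.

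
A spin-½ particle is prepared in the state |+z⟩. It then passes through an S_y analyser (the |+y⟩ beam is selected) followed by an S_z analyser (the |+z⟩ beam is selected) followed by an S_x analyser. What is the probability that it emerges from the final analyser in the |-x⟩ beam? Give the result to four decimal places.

First analyser (S_y): from |+z⟩, P(|+y⟩) = 1/2.
After stage 1 the state is |+y⟩; P(|+z⟩) = |⟨+z|+y⟩|² = 1/2.
After stage 2 the state is |+z⟩; P(|-x⟩) = |⟨-x|+z⟩|² = 1/2.
Joint probability = 1/2 × 1/2 × 1/2 = 0.1250.

0.1250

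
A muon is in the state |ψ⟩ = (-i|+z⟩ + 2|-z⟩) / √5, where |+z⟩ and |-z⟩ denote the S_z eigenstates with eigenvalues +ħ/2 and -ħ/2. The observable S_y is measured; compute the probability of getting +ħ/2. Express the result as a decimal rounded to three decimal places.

|+y⟩ = (|+z⟩ + i|-z⟩)/√2, so ⟨+y|ψ⟩ = (-3i) / (√2·√5).
P = |-3i|² / 10 = 9/10.

0.900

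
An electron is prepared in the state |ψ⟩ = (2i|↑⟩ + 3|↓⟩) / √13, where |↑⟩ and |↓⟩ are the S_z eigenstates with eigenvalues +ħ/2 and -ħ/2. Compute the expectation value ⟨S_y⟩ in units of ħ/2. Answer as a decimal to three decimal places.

⟨σ_y⟩ = 2 Im(a* b)/(|a|²+|b|²) with a = 2i, b = 3.
a* b = -6i, so ⟨σ_y⟩ = -12/13.
⟨S_y⟩ = (ħ/2)·⟨σ_y⟩.

-0.923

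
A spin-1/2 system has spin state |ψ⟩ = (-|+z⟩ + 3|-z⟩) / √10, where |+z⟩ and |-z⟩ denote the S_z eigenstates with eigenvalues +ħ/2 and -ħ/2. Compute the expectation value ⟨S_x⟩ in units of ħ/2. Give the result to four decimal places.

⟨σ_x⟩ = 2 Re(a* b)/(|a|²+|b|²) with a = -1, b = 3.
a* b = -3, so ⟨σ_x⟩ = -6/10.
⟨S_x⟩ = (ħ/2)·⟨σ_x⟩.

-0.6000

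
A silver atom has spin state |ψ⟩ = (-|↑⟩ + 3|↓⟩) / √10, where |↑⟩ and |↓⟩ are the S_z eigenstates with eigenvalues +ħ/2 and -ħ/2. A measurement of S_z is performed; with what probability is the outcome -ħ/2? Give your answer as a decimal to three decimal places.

The -ħ/2 outcome corresponds to |↓⟩. Its amplitude in |ψ⟩ is 3/√10.
P = |3|² / 10 = 9/10.

0.900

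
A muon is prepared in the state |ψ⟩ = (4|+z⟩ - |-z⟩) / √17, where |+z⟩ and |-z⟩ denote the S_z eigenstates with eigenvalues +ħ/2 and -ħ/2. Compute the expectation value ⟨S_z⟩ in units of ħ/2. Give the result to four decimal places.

0.8824

⟨σ_z⟩ = |a|² - |b|² divided by |a|²+|b|², with a, b the |+z⟩, |-z⟩ amplitudes.
= (16 - 1)/17 = 15/17.
⟨S_z⟩ = (ħ/2)·⟨σ_z⟩.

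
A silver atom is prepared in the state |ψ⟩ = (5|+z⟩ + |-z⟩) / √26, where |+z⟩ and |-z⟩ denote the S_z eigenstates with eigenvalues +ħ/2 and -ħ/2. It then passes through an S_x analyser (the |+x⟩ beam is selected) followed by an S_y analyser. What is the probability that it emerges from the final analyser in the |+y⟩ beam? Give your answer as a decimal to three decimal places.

First analyser (S_x): P(|+x⟩) = |⟨+x|ψ⟩|² = 36/52.
After stage 1 the state is |+x⟩; P(|+y⟩) = |⟨+y|+x⟩|² = 1/2.
Joint probability = 36/52 × 1/2 = 0.346.

0.346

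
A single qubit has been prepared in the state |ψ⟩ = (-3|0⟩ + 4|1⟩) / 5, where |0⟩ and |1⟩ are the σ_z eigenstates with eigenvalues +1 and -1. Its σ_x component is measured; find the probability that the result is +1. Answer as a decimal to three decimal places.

|+x⟩ = (|0⟩ + |1⟩)/√2, so ⟨+x|ψ⟩ = (1) / (√2·5).
P = |1|² / 50 = 1/50.

0.020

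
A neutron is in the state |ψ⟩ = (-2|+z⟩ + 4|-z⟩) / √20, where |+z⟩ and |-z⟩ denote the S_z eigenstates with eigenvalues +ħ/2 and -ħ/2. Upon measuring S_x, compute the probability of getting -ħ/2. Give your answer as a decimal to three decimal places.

0.900

|-x⟩ = (|+z⟩ - |-z⟩)/√2, so ⟨-x|ψ⟩ = (-6) / (√2·√20).
P = |-6|² / 40 = 36/40.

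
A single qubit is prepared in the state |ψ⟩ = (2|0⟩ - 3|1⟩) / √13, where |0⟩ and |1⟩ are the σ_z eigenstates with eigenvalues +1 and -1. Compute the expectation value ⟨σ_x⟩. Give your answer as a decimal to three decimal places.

⟨σ_x⟩ = 2 Re(a* b)/(|a|²+|b|²) with a = 2, b = -3.
a* b = -6, so ⟨σ_x⟩ = -12/13.

-0.923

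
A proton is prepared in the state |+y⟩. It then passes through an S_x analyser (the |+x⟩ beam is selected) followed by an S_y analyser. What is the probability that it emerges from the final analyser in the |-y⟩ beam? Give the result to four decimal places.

First analyser (S_x): from |+y⟩, P(|+x⟩) = 1/2.
After stage 1 the state is |+x⟩; P(|-y⟩) = |⟨-y|+x⟩|² = 1/2.
Joint probability = 1/2 × 1/2 = 0.2500.

0.2500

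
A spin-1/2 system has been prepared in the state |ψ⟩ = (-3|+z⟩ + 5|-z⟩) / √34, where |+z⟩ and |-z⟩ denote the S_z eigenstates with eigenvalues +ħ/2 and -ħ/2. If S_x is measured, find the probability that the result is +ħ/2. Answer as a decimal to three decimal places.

|+x⟩ = (|+z⟩ + |-z⟩)/√2, so ⟨+x|ψ⟩ = (2) / (√2·√34).
P = |2|² / 68 = 4/68.

0.059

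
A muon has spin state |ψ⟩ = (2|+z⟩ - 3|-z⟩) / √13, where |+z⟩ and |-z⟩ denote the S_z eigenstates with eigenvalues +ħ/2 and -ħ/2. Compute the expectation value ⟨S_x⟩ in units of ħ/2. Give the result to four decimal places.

-0.9231

⟨σ_x⟩ = 2 Re(a* b)/(|a|²+|b|²) with a = 2, b = -3.
a* b = -6, so ⟨σ_x⟩ = -12/13.
⟨S_x⟩ = (ħ/2)·⟨σ_x⟩.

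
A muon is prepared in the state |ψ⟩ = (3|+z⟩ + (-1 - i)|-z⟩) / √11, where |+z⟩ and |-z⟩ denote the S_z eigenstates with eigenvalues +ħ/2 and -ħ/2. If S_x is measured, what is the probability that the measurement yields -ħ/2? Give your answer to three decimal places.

0.773

|-x⟩ = (|+z⟩ - |-z⟩)/√2, so ⟨-x|ψ⟩ = (4 + i) / (√2·√11).
P = |4 + i|² / 22 = 17/22.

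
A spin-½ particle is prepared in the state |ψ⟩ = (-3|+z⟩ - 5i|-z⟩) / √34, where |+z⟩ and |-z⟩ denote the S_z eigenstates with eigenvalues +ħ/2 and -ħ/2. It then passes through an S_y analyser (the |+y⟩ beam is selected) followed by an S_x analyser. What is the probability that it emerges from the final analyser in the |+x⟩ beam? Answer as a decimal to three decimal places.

0.471

First analyser (S_y): P(|+y⟩) = |⟨+y|ψ⟩|² = 64/68.
After stage 1 the state is |+y⟩; P(|+x⟩) = |⟨+x|+y⟩|² = 1/2.
Joint probability = 64/68 × 1/2 = 0.471.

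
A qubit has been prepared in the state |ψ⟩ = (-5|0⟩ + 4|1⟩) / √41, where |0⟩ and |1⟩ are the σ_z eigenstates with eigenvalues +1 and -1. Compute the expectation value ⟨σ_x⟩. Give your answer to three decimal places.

⟨σ_x⟩ = 2 Re(a* b)/(|a|²+|b|²) with a = -5, b = 4.
a* b = -20, so ⟨σ_x⟩ = -40/41.

-0.976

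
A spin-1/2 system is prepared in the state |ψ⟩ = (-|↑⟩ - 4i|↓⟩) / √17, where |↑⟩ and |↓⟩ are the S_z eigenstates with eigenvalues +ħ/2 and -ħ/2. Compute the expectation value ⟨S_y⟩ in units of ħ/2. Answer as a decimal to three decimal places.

⟨σ_y⟩ = 2 Im(a* b)/(|a|²+|b|²) with a = -1, b = -4i.
a* b = 4i, so ⟨σ_y⟩ = 8/17.
⟨S_y⟩ = (ħ/2)·⟨σ_y⟩.

0.471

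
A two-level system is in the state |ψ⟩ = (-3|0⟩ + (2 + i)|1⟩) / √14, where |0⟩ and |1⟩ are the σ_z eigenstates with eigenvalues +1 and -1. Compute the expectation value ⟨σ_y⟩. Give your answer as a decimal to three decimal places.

⟨σ_y⟩ = 2 Im(a* b)/(|a|²+|b|²) with a = -3, b = (2 + i).
a* b = (-6 - 3i), so ⟨σ_y⟩ = -6/14.

-0.429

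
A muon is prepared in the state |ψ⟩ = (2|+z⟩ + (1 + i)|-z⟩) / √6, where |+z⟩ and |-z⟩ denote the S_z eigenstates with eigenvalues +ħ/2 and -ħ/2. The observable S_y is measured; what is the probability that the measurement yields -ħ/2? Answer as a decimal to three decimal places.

|-y⟩ = (|+z⟩ - i|-z⟩)/√2, so ⟨-y|ψ⟩ = (1 + i) / (√2·√6).
P = |1 + i|² / 12 = 2/12.

0.167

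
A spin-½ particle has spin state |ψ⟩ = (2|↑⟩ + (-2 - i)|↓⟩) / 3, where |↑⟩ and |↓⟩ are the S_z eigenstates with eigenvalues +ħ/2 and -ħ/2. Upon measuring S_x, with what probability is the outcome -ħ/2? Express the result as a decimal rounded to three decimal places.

|-x⟩ = (|↑⟩ - |↓⟩)/√2, so ⟨-x|ψ⟩ = (4 + i) / (√2·3).
P = |4 + i|² / 18 = 17/18.

0.944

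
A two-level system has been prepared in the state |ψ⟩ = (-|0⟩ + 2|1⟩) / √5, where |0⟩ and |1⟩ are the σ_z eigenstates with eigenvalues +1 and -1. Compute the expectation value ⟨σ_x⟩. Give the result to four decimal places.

⟨σ_x⟩ = 2 Re(a* b)/(|a|²+|b|²) with a = -1, b = 2.
a* b = -2, so ⟨σ_x⟩ = -4/5.

-0.8000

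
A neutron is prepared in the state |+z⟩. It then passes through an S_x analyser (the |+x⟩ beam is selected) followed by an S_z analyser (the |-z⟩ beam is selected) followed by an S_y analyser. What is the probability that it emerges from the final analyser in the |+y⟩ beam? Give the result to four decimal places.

First analyser (S_x): from |+z⟩, P(|+x⟩) = 1/2.
After stage 1 the state is |+x⟩; P(|-z⟩) = |⟨-z|+x⟩|² = 1/2.
After stage 2 the state is |-z⟩; P(|+y⟩) = |⟨+y|-z⟩|² = 1/2.
Joint probability = 1/2 × 1/2 × 1/2 = 0.1250.

0.1250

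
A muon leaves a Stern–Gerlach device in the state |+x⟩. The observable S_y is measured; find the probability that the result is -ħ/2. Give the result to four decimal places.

0.5000

In the S_z basis, |+x⟩ = (|+z⟩ + |-z⟩)/√2 and |-y⟩ = (|+z⟩ - i|-z⟩)/√2.
|⟨-y|+x⟩|² = 1/2.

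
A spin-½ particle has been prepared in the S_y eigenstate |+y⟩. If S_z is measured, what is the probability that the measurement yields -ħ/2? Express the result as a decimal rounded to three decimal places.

In the S_z basis, |+y⟩ = (|+z⟩ + i|-z⟩)/√2 and |-z⟩ = |-z⟩.
|⟨-z|+y⟩|² = 1/2.

0.500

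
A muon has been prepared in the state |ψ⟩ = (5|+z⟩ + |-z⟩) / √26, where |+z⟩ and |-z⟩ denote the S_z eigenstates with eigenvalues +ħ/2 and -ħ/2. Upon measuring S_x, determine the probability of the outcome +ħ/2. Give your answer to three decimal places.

0.692

|+x⟩ = (|+z⟩ + |-z⟩)/√2, so ⟨+x|ψ⟩ = (6) / (√2·√26).
P = |6|² / 52 = 36/52.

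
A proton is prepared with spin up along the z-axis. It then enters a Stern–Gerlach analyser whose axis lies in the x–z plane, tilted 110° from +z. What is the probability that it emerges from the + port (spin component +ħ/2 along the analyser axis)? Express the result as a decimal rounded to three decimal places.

0.329

For spin-½, the probability of finding spin-up along an axis at angle θ to the initial spin direction is cos²(θ/2); spin-down is sin²(θ/2).
θ = 110°, so P = cos²(55°) ≈ 0.329.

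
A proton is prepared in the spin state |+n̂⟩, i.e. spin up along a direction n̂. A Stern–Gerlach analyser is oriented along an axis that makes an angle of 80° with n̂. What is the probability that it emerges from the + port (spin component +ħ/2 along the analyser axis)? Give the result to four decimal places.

For spin-½, the probability of finding spin-up along an axis at angle θ to the initial spin direction is cos²(θ/2); spin-down is sin²(θ/2).
θ = 80°, so P = cos²(40°) ≈ 0.5868.

0.5868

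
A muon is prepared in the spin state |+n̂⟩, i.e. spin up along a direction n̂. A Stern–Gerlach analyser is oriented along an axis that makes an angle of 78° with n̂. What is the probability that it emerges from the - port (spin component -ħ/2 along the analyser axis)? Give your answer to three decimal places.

For spin-½, the probability of finding spin-up along an axis at angle θ to the initial spin direction is cos²(θ/2); spin-down is sin²(θ/2).
θ = 78°, so P = sin²(39°) ≈ 0.396.

0.396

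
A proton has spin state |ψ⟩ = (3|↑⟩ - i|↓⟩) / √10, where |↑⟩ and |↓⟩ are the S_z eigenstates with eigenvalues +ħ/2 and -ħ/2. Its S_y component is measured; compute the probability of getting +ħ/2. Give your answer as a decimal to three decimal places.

0.200

|+y⟩ = (|↑⟩ + i|↓⟩)/√2, so ⟨+y|ψ⟩ = (2) / (√2·√10).
P = |2|² / 20 = 4/20.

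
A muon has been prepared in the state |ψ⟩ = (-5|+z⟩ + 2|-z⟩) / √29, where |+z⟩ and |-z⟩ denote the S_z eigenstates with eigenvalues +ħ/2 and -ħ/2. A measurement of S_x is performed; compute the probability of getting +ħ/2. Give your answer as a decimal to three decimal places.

|+x⟩ = (|+z⟩ + |-z⟩)/√2, so ⟨+x|ψ⟩ = (-3) / (√2·√29).
P = |-3|² / 58 = 9/58.

0.155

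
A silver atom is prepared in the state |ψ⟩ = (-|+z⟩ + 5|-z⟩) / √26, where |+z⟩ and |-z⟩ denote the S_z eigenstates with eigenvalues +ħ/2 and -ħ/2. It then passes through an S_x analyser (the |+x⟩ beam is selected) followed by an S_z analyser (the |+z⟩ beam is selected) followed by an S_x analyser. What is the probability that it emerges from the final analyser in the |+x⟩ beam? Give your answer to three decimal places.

First analyser (S_x): P(|+x⟩) = |⟨+x|ψ⟩|² = 16/52.
After stage 1 the state is |+x⟩; P(|+z⟩) = |⟨+z|+x⟩|² = 1/2.
After stage 2 the state is |+z⟩; P(|+x⟩) = |⟨+x|+z⟩|² = 1/2.
Joint probability = 16/52 × 1/2 × 1/2 = 0.077.

0.077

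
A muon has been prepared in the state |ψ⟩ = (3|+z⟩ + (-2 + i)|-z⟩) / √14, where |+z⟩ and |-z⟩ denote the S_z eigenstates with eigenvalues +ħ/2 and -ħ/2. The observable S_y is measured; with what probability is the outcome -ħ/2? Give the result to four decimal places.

0.2857

|-y⟩ = (|+z⟩ - i|-z⟩)/√2, so ⟨-y|ψ⟩ = (2 - 2i) / (√2·√14).
P = |2 - 2i|² / 28 = 8/28.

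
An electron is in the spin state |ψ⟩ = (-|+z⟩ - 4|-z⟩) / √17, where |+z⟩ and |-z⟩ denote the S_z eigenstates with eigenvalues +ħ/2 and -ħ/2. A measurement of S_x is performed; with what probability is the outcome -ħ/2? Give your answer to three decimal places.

0.265

|-x⟩ = (|+z⟩ - |-z⟩)/√2, so ⟨-x|ψ⟩ = (3) / (√2·√17).
P = |3|² / 34 = 9/34.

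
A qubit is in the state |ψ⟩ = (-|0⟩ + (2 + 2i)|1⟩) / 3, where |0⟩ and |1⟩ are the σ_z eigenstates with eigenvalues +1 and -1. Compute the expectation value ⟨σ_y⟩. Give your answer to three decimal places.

-0.444

⟨σ_y⟩ = 2 Im(a* b)/(|a|²+|b|²) with a = -1, b = (2 + 2i).
a* b = (-2 - 2i), so ⟨σ_y⟩ = -4/9.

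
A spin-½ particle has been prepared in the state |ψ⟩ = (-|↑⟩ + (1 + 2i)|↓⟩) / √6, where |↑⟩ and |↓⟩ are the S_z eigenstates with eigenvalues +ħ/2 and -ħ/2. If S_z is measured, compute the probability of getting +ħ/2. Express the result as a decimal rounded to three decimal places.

The +ħ/2 outcome corresponds to |↑⟩. Its amplitude in |ψ⟩ is -1/√6.
P = |-1|² / 6 = 1/6.

0.167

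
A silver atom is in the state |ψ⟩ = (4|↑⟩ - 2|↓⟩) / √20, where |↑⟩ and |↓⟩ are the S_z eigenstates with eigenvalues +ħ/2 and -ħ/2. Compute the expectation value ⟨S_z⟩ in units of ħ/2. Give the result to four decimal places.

⟨σ_z⟩ = |a|² - |b|² divided by |a|²+|b|², with a, b the |↑⟩, |↓⟩ amplitudes.
= (16 - 4)/20 = 12/20.
⟨S_z⟩ = (ħ/2)·⟨σ_z⟩.

0.6000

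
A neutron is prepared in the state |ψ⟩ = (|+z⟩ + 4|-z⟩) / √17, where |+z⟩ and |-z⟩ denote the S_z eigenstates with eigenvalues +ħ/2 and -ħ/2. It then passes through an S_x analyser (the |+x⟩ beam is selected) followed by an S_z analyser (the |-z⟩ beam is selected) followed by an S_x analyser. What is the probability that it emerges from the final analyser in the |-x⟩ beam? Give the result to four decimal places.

0.1838

First analyser (S_x): P(|+x⟩) = |⟨+x|ψ⟩|² = 25/34.
After stage 1 the state is |+x⟩; P(|-z⟩) = |⟨-z|+x⟩|² = 1/2.
After stage 2 the state is |-z⟩; P(|-x⟩) = |⟨-x|-z⟩|² = 1/2.
Joint probability = 25/34 × 1/2 × 1/2 = 0.1838.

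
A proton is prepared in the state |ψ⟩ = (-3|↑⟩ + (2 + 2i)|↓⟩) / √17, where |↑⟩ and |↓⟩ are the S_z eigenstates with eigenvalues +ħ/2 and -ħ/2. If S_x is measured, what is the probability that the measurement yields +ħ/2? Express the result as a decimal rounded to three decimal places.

|+x⟩ = (|↑⟩ + |↓⟩)/√2, so ⟨+x|ψ⟩ = (-1 + 2i) / (√2·√17).
P = |-1 + 2i|² / 34 = 5/34.

0.147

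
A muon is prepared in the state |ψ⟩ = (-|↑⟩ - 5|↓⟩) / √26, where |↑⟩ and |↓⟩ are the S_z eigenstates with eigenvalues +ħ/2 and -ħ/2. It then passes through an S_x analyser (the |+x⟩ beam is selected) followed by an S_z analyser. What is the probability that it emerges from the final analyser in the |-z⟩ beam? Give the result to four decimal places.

0.3462

First analyser (S_x): P(|+x⟩) = |⟨+x|ψ⟩|² = 36/52.
After stage 1 the state is |+x⟩; P(|-z⟩) = |⟨-z|+x⟩|² = 1/2.
Joint probability = 36/52 × 1/2 = 0.3462.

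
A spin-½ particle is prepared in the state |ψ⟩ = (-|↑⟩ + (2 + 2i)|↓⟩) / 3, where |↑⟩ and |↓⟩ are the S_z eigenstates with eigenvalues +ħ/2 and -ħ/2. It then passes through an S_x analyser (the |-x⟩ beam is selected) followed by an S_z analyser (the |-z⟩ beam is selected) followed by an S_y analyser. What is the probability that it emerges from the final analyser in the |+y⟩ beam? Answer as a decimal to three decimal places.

0.181

First analyser (S_x): P(|-x⟩) = |⟨-x|ψ⟩|² = 13/18.
After stage 1 the state is |-x⟩; P(|-z⟩) = |⟨-z|-x⟩|² = 1/2.
After stage 2 the state is |-z⟩; P(|+y⟩) = |⟨+y|-z⟩|² = 1/2.
Joint probability = 13/18 × 1/2 × 1/2 = 0.181.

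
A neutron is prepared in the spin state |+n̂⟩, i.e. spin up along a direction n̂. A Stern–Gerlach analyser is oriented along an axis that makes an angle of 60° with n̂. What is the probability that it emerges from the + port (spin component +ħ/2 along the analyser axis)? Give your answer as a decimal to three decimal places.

0.750

For spin-½, the probability of finding spin-up along an axis at angle θ to the initial spin direction is cos²(θ/2); spin-down is sin²(θ/2).
θ = 60°, so P = cos²(30°) ≈ 0.750.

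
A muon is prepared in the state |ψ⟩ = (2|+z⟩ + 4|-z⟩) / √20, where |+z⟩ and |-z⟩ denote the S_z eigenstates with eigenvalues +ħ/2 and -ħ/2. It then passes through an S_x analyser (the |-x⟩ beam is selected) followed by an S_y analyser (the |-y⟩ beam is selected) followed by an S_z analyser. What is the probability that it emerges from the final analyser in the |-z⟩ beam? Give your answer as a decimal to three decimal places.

0.025

First analyser (S_x): P(|-x⟩) = |⟨-x|ψ⟩|² = 4/40.
After stage 1 the state is |-x⟩; P(|-y⟩) = |⟨-y|-x⟩|² = 1/2.
After stage 2 the state is |-y⟩; P(|-z⟩) = |⟨-z|-y⟩|² = 1/2.
Joint probability = 4/40 × 1/2 × 1/2 = 0.025.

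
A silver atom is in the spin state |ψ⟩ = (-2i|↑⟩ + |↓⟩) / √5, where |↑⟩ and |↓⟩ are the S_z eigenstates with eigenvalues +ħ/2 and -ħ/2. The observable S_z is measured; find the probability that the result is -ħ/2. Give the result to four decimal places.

The -ħ/2 outcome corresponds to |↓⟩. Its amplitude in |ψ⟩ is 1/√5.
P = |1|² / 5 = 1/5.

0.2000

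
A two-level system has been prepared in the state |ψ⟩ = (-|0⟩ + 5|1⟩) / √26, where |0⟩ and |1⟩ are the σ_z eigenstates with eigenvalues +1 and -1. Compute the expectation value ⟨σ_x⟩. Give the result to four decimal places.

⟨σ_x⟩ = 2 Re(a* b)/(|a|²+|b|²) with a = -1, b = 5.
a* b = -5, so ⟨σ_x⟩ = -10/26.

-0.3846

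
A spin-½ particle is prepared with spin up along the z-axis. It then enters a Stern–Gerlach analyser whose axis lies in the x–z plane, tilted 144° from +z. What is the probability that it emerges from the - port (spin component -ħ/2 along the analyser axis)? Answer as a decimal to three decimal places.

0.905

For spin-½, the probability of finding spin-up along an axis at angle θ to the initial spin direction is cos²(θ/2); spin-down is sin²(θ/2).
θ = 144°, so P = sin²(72°) ≈ 0.905.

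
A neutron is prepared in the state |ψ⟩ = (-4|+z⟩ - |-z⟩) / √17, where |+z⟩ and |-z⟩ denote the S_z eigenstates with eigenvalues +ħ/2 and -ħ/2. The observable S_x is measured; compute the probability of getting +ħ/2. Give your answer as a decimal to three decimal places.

0.735

|+x⟩ = (|+z⟩ + |-z⟩)/√2, so ⟨+x|ψ⟩ = (-5) / (√2·√17).
P = |-5|² / 34 = 25/34.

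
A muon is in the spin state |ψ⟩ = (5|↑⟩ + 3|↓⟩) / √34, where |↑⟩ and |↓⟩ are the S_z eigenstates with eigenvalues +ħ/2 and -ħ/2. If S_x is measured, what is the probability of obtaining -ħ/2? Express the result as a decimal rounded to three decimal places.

0.059

|-x⟩ = (|↑⟩ - |↓⟩)/√2, so ⟨-x|ψ⟩ = (2) / (√2·√34).
P = |2|² / 68 = 4/68.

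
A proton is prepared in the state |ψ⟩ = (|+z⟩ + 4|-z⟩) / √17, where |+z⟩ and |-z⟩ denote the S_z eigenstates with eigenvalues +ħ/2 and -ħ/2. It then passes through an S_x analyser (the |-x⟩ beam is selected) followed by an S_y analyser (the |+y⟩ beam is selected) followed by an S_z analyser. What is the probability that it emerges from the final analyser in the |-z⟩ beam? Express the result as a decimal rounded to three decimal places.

0.066

First analyser (S_x): P(|-x⟩) = |⟨-x|ψ⟩|² = 9/34.
After stage 1 the state is |-x⟩; P(|+y⟩) = |⟨+y|-x⟩|² = 1/2.
After stage 2 the state is |+y⟩; P(|-z⟩) = |⟨-z|+y⟩|² = 1/2.
Joint probability = 9/34 × 1/2 × 1/2 = 0.066.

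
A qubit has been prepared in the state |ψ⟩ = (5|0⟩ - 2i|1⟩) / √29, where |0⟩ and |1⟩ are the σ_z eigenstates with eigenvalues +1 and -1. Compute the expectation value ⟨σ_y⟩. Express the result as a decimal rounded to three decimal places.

-0.690

⟨σ_y⟩ = 2 Im(a* b)/(|a|²+|b|²) with a = 5, b = -2i.
a* b = -10i, so ⟨σ_y⟩ = -20/29.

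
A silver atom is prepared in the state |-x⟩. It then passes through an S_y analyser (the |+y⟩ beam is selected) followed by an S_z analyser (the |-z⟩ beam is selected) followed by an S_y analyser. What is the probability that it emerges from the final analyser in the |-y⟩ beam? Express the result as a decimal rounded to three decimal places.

0.125

First analyser (S_y): from |-x⟩, P(|+y⟩) = 1/2.
After stage 1 the state is |+y⟩; P(|-z⟩) = |⟨-z|+y⟩|² = 1/2.
After stage 2 the state is |-z⟩; P(|-y⟩) = |⟨-y|-z⟩|² = 1/2.
Joint probability = 1/2 × 1/2 × 1/2 = 0.125.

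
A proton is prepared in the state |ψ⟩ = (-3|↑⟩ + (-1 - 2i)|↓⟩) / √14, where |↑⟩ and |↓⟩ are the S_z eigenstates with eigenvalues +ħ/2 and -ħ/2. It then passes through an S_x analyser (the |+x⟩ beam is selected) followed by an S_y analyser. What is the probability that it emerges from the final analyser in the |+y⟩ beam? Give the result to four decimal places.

First analyser (S_x): P(|+x⟩) = |⟨+x|ψ⟩|² = 20/28.
After stage 1 the state is |+x⟩; P(|+y⟩) = |⟨+y|+x⟩|² = 1/2.
Joint probability = 20/28 × 1/2 = 0.3571.

0.3571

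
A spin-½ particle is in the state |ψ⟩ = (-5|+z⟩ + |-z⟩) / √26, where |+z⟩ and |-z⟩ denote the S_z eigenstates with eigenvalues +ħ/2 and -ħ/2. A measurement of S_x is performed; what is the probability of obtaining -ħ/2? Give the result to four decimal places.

|-x⟩ = (|+z⟩ - |-z⟩)/√2, so ⟨-x|ψ⟩ = (-6) / (√2·√26).
P = |-6|² / 52 = 36/52.

0.6923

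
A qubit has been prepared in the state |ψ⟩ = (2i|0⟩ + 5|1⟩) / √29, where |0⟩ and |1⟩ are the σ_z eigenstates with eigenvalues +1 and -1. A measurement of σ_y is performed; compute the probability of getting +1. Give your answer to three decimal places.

|+y⟩ = (|0⟩ + i|1⟩)/√2, so ⟨+y|ψ⟩ = (-3i) / (√2·√29).
P = |-3i|² / 58 = 9/58.

0.155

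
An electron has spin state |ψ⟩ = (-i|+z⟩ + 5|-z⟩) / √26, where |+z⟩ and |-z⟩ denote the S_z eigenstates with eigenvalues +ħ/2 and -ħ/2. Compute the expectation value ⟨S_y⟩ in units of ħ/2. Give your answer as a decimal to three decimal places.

0.385

⟨σ_y⟩ = 2 Im(a* b)/(|a|²+|b|²) with a = -i, b = 5.
a* b = 5i, so ⟨σ_y⟩ = 10/26.
⟨S_y⟩ = (ħ/2)·⟨σ_y⟩.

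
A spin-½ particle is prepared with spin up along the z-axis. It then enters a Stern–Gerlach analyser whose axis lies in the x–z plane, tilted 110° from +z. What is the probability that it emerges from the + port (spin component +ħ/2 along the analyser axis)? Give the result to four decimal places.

For spin-½, the probability of finding spin-up along an axis at angle θ to the initial spin direction is cos²(θ/2); spin-down is sin²(θ/2).
θ = 110°, so P = cos²(55°) ≈ 0.3290.

0.3290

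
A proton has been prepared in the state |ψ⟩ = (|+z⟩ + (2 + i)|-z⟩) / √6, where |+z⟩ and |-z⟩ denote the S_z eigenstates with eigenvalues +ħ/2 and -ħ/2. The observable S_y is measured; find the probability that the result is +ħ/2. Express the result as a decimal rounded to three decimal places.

|+y⟩ = (|+z⟩ + i|-z⟩)/√2, so ⟨+y|ψ⟩ = (2 - 2i) / (√2·√6).
P = |2 - 2i|² / 12 = 8/12.

0.667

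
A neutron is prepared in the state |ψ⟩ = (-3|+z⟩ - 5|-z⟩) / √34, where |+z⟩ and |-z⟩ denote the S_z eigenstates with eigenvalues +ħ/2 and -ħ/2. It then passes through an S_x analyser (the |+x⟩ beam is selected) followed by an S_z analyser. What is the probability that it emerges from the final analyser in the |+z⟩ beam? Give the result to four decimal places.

0.4706

First analyser (S_x): P(|+x⟩) = |⟨+x|ψ⟩|² = 64/68.
After stage 1 the state is |+x⟩; P(|+z⟩) = |⟨+z|+x⟩|² = 1/2.
Joint probability = 64/68 × 1/2 = 0.4706.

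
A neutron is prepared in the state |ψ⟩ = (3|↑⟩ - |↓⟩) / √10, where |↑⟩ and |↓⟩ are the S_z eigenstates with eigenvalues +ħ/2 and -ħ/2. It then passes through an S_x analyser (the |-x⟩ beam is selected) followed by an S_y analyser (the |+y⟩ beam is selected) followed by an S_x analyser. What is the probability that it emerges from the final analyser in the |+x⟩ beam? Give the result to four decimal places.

0.2000

First analyser (S_x): P(|-x⟩) = |⟨-x|ψ⟩|² = 16/20.
After stage 1 the state is |-x⟩; P(|+y⟩) = |⟨+y|-x⟩|² = 1/2.
After stage 2 the state is |+y⟩; P(|+x⟩) = |⟨+x|+y⟩|² = 1/2.
Joint probability = 16/20 × 1/2 × 1/2 = 0.2000.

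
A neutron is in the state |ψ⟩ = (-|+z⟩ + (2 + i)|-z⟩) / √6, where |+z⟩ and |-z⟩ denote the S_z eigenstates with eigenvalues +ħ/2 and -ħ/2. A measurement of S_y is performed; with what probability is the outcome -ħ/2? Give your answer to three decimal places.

|-y⟩ = (|+z⟩ - i|-z⟩)/√2, so ⟨-y|ψ⟩ = (-2 + 2i) / (√2·√6).
P = |-2 + 2i|² / 12 = 8/12.

0.667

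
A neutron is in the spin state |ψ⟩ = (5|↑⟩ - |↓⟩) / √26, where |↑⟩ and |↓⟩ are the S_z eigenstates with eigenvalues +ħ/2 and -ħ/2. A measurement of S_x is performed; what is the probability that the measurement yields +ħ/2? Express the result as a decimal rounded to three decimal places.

|+x⟩ = (|↑⟩ + |↓⟩)/√2, so ⟨+x|ψ⟩ = (4) / (√2·√26).
P = |4|² / 52 = 16/52.

0.308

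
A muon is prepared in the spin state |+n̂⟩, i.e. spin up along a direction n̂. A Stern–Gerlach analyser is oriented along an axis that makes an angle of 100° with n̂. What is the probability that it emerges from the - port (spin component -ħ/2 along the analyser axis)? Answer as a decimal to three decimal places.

For spin-½, the probability of finding spin-up along an axis at angle θ to the initial spin direction is cos²(θ/2); spin-down is sin²(θ/2).
θ = 100°, so P = sin²(50°) ≈ 0.587.

0.587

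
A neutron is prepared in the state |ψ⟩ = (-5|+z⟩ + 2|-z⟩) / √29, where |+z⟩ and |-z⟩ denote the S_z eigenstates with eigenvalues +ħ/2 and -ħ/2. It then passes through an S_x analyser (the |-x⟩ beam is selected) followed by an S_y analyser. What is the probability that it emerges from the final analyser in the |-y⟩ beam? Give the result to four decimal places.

First analyser (S_x): P(|-x⟩) = |⟨-x|ψ⟩|² = 49/58.
After stage 1 the state is |-x⟩; P(|-y⟩) = |⟨-y|-x⟩|² = 1/2.
Joint probability = 49/58 × 1/2 = 0.4224.

0.4224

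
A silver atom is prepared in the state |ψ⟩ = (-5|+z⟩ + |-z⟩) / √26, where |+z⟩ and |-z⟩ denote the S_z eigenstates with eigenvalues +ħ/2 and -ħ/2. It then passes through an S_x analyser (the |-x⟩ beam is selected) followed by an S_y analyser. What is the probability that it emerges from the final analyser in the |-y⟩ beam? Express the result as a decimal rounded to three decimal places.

First analyser (S_x): P(|-x⟩) = |⟨-x|ψ⟩|² = 36/52.
After stage 1 the state is |-x⟩; P(|-y⟩) = |⟨-y|-x⟩|² = 1/2.
Joint probability = 36/52 × 1/2 = 0.346.

0.346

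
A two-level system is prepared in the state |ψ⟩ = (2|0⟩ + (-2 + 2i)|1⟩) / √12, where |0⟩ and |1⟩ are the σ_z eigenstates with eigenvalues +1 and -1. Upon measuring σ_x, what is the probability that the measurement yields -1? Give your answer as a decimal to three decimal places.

|-x⟩ = (|0⟩ - |1⟩)/√2, so ⟨-x|ψ⟩ = (4 - 2i) / (√2·√12).
P = |4 - 2i|² / 24 = 20/24.

0.833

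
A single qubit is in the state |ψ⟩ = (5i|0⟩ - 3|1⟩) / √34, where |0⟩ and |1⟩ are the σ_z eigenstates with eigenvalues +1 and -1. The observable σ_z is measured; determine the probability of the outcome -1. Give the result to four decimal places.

0.2647

The -1 outcome corresponds to |1⟩. Its amplitude in |ψ⟩ is -3/√34.
P = |-3|² / 34 = 9/34.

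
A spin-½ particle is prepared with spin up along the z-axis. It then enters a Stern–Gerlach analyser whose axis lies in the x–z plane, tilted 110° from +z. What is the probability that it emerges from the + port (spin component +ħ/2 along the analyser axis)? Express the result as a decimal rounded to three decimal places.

0.329

For spin-½, the probability of finding spin-up along an axis at angle θ to the initial spin direction is cos²(θ/2); spin-down is sin²(θ/2).
θ = 110°, so P = cos²(55°) ≈ 0.329.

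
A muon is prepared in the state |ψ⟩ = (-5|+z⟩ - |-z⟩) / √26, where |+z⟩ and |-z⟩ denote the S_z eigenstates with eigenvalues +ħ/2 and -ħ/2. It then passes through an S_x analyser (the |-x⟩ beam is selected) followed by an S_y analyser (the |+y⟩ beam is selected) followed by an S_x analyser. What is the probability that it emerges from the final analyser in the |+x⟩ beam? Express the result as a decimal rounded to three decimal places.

First analyser (S_x): P(|-x⟩) = |⟨-x|ψ⟩|² = 16/52.
After stage 1 the state is |-x⟩; P(|+y⟩) = |⟨+y|-x⟩|² = 1/2.
After stage 2 the state is |+y⟩; P(|+x⟩) = |⟨+x|+y⟩|² = 1/2.
Joint probability = 16/52 × 1/2 × 1/2 = 0.077.

0.077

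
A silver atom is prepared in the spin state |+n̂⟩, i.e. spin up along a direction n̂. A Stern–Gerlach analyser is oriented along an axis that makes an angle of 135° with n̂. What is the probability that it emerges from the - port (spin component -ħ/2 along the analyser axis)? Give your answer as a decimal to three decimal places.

For spin-½, the probability of finding spin-up along an axis at angle θ to the initial spin direction is cos²(θ/2); spin-down is sin²(θ/2).
θ = 135°, so P = sin²(67.5°) ≈ 0.854.

0.854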